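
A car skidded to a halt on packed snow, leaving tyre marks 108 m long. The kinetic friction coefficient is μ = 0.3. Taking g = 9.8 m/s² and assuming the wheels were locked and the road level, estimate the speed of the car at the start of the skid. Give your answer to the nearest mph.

Initial speed ≈ 56 mph

Deceleration a = μg = 0.3 × 9.8 = 2.940 m/s².
v = √(2a·d) = √(2 × 2.940 × 108) = √635.040 = 25.2000 m/s.
= 25.2000 ÷ 0.44704 = 56.371 mph.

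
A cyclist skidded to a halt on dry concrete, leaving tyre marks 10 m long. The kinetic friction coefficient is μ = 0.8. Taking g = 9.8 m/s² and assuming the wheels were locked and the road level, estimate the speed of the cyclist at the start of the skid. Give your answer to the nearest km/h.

Initial speed ≈ 45 km/h

Deceleration a = μg = 0.8 × 9.8 = 7.840 m/s².
v = √(2a·d) = √(2 × 7.840 × 10) = √156.800 = 12.5220 m/s.
= 12.5220 × 3.6 = 45.079 km/h.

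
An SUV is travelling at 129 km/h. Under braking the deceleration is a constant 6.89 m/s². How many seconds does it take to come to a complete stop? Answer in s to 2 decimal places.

Braking time ≈ 5.20 s

129 km/h ÷ 3.6 = 35.8333 m/s.
Braking time = v/a = 35.8333 / 6.890 = 5.201 s.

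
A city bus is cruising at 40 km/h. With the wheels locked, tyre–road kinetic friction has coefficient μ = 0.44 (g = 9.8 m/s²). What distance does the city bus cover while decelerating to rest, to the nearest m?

Braking distance ≈ 14 m

40 km/h ÷ 3.6 = 11.1111 m/s.
a = μg = 0.44 × 9.8 = 4.312 m/s².
Braking distance = v²/(2a) = 11.1111² / (2 × 4.312) = 123.457 / 8.624 = 14.316 m.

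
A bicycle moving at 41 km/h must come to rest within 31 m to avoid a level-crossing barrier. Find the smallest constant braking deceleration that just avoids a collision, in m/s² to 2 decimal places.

Required deceleration ≈ 2.09 m/s²

41 km/h ÷ 3.6 = 11.3889 m/s.
v² = 2a·d ⇒ a = v²/(2d) = 11.3889² / (2 × 31.000) = 129.707 / 62.000 = 2.0920 m/s².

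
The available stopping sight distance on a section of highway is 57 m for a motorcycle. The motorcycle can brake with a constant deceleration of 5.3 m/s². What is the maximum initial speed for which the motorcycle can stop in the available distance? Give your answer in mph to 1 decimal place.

Maximum speed ≈ 55.0 mph

v²/(2a) = d ⇒ v = √(2 × 5.300 × 57) = √604.20 = 24.5805 m/s.
24.5805 m/s ÷ 0.44704 = 54.985 mph.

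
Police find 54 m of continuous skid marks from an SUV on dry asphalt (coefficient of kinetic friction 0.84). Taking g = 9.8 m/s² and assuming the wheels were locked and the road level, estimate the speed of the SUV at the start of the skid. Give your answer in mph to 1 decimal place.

Initial speed ≈ 66.7 mph

Deceleration a = μg = 0.84 × 9.8 = 8.232 m/s².
v = √(2a·d) = √(2 × 8.232 × 54) = √889.056 = 29.8170 m/s.
= 29.8170 ÷ 0.44704 = 66.699 mph.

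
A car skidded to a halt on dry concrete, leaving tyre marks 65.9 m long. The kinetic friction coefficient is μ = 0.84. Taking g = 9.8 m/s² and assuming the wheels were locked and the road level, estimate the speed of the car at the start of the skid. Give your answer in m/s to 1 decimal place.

Initial speed ≈ 32.9 m/s

Deceleration a = μg = 0.84 × 9.8 = 8.232 m/s².
v = √(2a·d) = √(2 × 8.232 × 65.9) = √1084.978 = 32.9390 m/s.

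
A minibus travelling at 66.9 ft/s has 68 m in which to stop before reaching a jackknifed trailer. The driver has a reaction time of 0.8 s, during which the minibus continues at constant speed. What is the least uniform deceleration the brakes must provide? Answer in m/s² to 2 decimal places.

66.9 ft/s × 0.3048 = 20.3911 m/s.
Distance covered during reaction = 20.3911 × 0.8 = 16.313 m.
Distance available for braking: 68 − 16.313 = 51.687 m.
v² = 2a·d ⇒ a = v²/(2d) = 20.3911² / (2 × 51.687) = 415.797 / 103.374 = 4.0223 m/s².

Required deceleration ≈ 4.02 m/s²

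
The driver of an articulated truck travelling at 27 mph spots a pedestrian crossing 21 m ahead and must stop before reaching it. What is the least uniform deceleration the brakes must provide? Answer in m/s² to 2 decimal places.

27 mph × 0.44704 = 12.0701 m/s.
v² = 2a·d ⇒ a = v²/(2d) = 12.0701² / (2 × 21.000) = 145.687 / 42.000 = 3.4687 m/s².

Required deceleration ≈ 3.47 m/s²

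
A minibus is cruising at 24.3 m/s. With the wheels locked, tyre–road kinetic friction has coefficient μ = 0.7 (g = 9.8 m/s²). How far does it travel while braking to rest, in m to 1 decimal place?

a = μg = 0.7 × 9.8 = 6.860 m/s².
Braking distance = v²/(2a) = 24.3000² / (2 × 6.860) = 590.490 / 13.720 = 43.039 m.

Braking distance ≈ 43.0 m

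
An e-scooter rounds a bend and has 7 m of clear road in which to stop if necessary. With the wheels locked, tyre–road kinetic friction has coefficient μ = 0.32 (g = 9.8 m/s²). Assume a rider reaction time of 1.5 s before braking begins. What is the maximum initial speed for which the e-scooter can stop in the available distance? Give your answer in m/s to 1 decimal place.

Maximum speed ≈ 3.4 m/s

a = μg = 0.32 × 9.8 = 3.136 m/s².
Stopping distance: v·t_r + v²/(2a) = 7 with t_r = 1.5 s and a = 3.136 m/s².
So v² + 9.408 v − 43.90 = 0.
Positive root: v = −a·t_r + √((a·t_r)² + 2a·d) = −4.704 + √(22.128 + 43.90) = 3.4218 m/s.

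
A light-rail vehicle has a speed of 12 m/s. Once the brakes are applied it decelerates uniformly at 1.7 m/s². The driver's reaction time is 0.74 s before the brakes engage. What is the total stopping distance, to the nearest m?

Reaction distance = v·t_r = 12.0000 × 0.74 = 8.880 m.
Braking distance = v²/(2a) = 12.0000² / (2 × 1.700) = 144.000 / 3.400 = 42.353 m.
Total = 8.880 + 42.353 = 51.233 m.

Total stopping distance ≈ 51 m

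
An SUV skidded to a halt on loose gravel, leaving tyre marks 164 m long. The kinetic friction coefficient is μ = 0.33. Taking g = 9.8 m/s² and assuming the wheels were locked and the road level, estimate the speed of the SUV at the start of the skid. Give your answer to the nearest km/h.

Initial speed ≈ 117 km/h

Deceleration a = μg = 0.33 × 9.8 = 3.234 m/s².
v = √(2a·d) = √(2 × 3.234 × 164) = √1060.752 = 32.5692 m/s.
= 32.5692 × 3.6 = 117.249 km/h.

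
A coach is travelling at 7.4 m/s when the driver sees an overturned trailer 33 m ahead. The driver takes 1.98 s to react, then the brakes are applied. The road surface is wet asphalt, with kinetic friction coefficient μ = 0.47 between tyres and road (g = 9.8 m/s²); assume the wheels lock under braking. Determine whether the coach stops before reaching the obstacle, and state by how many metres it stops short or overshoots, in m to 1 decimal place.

a = μg = 0.47 × 9.8 = 4.606 m/s².
Reaction distance = 7.4000 × 1.98 = 14.652 m.
Braking distance = v²/(2a) = 54.760 / 9.212 = 5.944 m.
Total stopping distance = 14.652 + 5.944 = 20.596 m, vs 33 m available — it stops with 33 − 20.596 = 12.404 m to spare.

Yes — it stops 12.4 m short of the obstacle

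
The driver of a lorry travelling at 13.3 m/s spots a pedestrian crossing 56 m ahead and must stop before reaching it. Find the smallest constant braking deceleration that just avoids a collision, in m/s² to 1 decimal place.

Required deceleration ≈ 1.6 m/s²

v² = 2a·d ⇒ a = v²/(2d) = 13.3000² / (2 × 56.000) = 176.890 / 112.000 = 1.5794 m/s².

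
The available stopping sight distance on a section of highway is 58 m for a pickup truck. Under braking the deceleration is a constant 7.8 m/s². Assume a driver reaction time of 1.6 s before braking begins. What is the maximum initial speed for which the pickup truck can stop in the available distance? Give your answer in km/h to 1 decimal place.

Maximum speed ≈ 72.3 km/h

Stopping distance: v·t_r + v²/(2a) = 58 with t_r = 1.6 s and a = 7.800 m/s².
So v² + 24.960 v − 904.80 = 0.
Positive root: v = −a·t_r + √((a·t_r)² + 2a·d) = −12.480 + √(155.750 + 904.80) = 20.0861 m/s.
20.0861 m/s × 3.6 = 72.310 km/h.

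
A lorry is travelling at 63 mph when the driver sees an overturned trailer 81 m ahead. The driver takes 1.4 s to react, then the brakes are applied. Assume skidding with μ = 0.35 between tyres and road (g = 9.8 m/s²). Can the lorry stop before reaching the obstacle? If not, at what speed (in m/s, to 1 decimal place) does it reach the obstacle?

No — it strikes the obstacle at 22.5 m/s

63 mph × 0.44704 = 28.1635 m/s.
a = μg = 0.35 × 9.8 = 3.430 m/s².
Reaction distance = 28.1635 × 1.4 = 39.429 m.
Braking distance needed to stop: v²/(2a) = 793.183 / 6.860 = 115.624 m, so total needed = 39.429 + 115.624 = 155.053 m > 81 m — it cannot stop.
Distance remaining when braking begins: 81 − 39.429 = 41.571 m.
v² = v₀² − 2a·d = 793.183 − 2 × 3.430 × 41.571 = 508.006 m²/s².
v = √508.006 = 22.539 m/s.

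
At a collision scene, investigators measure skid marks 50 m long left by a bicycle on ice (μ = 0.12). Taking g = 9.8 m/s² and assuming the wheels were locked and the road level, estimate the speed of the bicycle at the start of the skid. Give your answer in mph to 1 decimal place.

Deceleration a = μg = 0.12 × 9.8 = 1.176 m/s².
v = √(2a·d) = √(2 × 1.176 × 50) = √117.600 = 10.8444 m/s.
= 10.8444 ÷ 0.44704 = 24.258 mph.

Initial speed ≈ 24.3 mph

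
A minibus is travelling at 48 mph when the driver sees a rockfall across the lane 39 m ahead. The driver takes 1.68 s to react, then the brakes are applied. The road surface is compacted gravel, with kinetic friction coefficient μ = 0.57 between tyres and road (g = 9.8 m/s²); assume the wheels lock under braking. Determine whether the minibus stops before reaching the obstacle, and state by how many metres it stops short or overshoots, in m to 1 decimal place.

No — it overshoots by 38.3 m

48 mph × 0.44704 = 21.4579 m/s.
a = μg = 0.57 × 9.8 = 5.586 m/s².
Reaction distance = 21.4579 × 1.68 = 36.049 m.
Braking distance = v²/(2a) = 460.441 / 11.172 = 41.214 m.
Total stopping distance = 36.049 + 41.214 = 77.263 m, vs 39 m available — it cannot stop in time and overshoots by 77.263 − 39 = 38.263 m.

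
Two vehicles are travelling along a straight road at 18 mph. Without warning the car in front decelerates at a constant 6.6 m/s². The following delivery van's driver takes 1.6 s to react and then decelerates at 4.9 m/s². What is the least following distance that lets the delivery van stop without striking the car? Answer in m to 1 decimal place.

18 mph × 0.44704 = 8.0467 m/s.
Leader travels v²/(2a_L) = 64.749 / 13.200 = 4.905 m before stopping.
Follower covers v·t_r = 8.0467 × 1.6 = 12.875 m while reacting, then v²/(2a_F) = 64.749 / 9.800 = 6.607 m while braking, for a total of 12.875 + 6.607 = 19.482 m.
Since a_F ≤ a_L and the follower starts braking later, the follower is never slower than the leader, so the closest approach is when both have stopped.
Minimum gap = 19.482 − 4.905 = 14.577 m.

Minimum gap ≈ 14.6 m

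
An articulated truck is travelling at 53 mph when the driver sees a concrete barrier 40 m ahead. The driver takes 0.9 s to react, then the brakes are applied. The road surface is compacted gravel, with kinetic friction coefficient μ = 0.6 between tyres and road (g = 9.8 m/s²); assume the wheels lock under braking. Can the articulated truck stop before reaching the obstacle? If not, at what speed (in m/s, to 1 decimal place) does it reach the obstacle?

53 mph × 0.44704 = 23.6931 m/s.
a = μg = 0.6 × 9.8 = 5.880 m/s².
Reaction distance = 23.6931 × 0.9 = 21.324 m.
Braking distance needed to stop: v²/(2a) = 561.363 / 11.760 = 47.735 m, so total needed = 21.324 + 47.735 = 69.059 m > 40 m — it cannot stop.
Distance remaining when braking begins: 40 − 21.324 = 18.676 m.
v² = v₀² − 2a·d = 561.363 − 2 × 5.880 × 18.676 = 341.733 m²/s².
v = √341.733 = 18.486 m/s.

No — it strikes the obstacle at 18.5 m/s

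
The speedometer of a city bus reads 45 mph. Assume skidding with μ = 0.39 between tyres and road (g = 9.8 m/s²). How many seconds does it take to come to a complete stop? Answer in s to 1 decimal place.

Braking time ≈ 5.3 s

45 mph × 0.44704 = 20.1168 m/s.
a = μg = 0.39 × 9.8 = 3.822 m/s².
Braking time = v/a = 20.1168 / 3.822 = 5.263 s.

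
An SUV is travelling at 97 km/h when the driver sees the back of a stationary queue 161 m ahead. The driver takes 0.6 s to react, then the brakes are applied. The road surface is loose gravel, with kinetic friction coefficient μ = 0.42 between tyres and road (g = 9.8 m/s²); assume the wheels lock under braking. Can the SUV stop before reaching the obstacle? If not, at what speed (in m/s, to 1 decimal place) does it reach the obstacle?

97 km/h ÷ 3.6 = 26.9444 m/s.
a = μg = 0.42 × 9.8 = 4.116 m/s².
Reaction distance = 26.9444 × 0.6 = 16.167 m.
Braking distance = v²/(2a) = 726.001 / 8.232 = 88.193 m.
Total stopping distance = 16.167 + 88.193 = 104.360 m, vs 161 m available — it stops with 161 − 104.360 = 56.640 m to spare.

Yes — it stops about 56.6 m short of the obstacle, so it never reaches it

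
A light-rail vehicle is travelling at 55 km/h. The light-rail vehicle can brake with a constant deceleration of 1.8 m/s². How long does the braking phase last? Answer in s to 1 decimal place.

55 km/h ÷ 3.6 = 15.2778 m/s.
Braking time = v/a = 15.2778 / 1.800 = 8.488 s.

Braking time ≈ 8.5 s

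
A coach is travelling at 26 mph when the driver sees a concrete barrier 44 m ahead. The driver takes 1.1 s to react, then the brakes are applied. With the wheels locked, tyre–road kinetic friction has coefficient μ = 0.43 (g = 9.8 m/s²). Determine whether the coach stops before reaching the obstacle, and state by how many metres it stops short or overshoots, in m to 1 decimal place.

26 mph × 0.44704 = 11.6230 m/s.
a = μg = 0.43 × 9.8 = 4.214 m/s².
Reaction distance = 11.6230 × 1.1 = 12.785 m.
Braking distance = v²/(2a) = 135.094 / 8.428 = 16.029 m.
Total stopping distance = 12.785 + 16.029 = 28.814 m, vs 44 m available — it stops with 44 − 28.814 = 15.186 m to spare.

Yes — it stops 15.2 m short of the obstacle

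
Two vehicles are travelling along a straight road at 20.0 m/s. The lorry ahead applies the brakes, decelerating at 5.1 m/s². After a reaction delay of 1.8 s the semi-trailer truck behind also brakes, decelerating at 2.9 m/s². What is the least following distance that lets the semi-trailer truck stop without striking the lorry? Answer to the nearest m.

Leader travels v²/(2a_L) = 400.000 / 10.200 = 39.216 m before stopping.
Follower covers v·t_r = 20.0000 × 1.8 = 36.000 m while reacting, then v²/(2a_F) = 400.000 / 5.800 = 68.966 m while braking, for a total of 36.000 + 68.966 = 104.966 m.
Since a_F ≤ a_L and the follower starts braking later, the follower is never slower than the leader, so the closest approach is when both have stopped.
Minimum gap = 104.966 − 39.216 = 65.750 m.

Minimum gap ≈ 66 m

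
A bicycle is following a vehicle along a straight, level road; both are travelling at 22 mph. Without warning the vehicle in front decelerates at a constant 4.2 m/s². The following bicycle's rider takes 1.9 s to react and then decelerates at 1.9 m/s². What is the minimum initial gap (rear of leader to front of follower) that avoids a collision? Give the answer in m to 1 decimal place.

Minimum gap ≈ 32.6 m

22 mph × 0.44704 = 9.8349 m/s.
Leader travels v²/(2a_L) = 96.725 / 8.400 = 11.515 m before stopping.
Follower covers v·t_r = 9.8349 × 1.9 = 18.686 m while reacting, then v²/(2a_F) = 96.725 / 3.800 = 25.454 m while braking, for a total of 18.686 + 25.454 = 44.140 m.
Since a_F ≤ a_L and the follower starts braking later, the follower is never slower than the leader, so the closest approach is when both have stopped.
Minimum gap = 44.140 − 11.515 = 32.625 m.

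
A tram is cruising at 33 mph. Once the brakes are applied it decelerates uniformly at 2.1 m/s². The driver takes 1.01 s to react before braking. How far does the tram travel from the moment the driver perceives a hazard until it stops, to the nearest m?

33 mph × 0.44704 = 14.7523 m/s.
Reaction distance = v·t_r = 14.7523 × 1.01 = 14.900 m.
Braking distance = v²/(2a) = 14.7523² / (2 × 2.100) = 217.630 / 4.200 = 51.817 m.
Total = 14.900 + 51.817 = 66.717 m.

Total stopping distance ≈ 67 m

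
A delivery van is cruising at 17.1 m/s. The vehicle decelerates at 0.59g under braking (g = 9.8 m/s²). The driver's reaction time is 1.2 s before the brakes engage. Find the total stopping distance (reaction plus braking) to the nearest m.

Total stopping distance ≈ 46 m

a = 0.59 × 9.8 = 5.782 m/s².
Reaction distance = v·t_r = 17.1000 × 1.2 = 20.520 m.
Braking distance = v²/(2a) = 17.1000² / (2 × 5.782) = 292.410 / 11.564 = 25.286 m.
Total = 20.520 + 25.286 = 45.806 m.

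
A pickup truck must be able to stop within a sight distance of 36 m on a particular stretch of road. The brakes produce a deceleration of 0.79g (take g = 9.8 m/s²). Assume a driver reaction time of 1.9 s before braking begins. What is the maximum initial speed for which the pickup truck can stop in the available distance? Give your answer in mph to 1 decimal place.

Maximum speed ≈ 29.3 mph

a = 0.79 × 9.8 = 7.742 m/s².
Stopping distance: v·t_r + v²/(2a) = 36 with t_r = 1.9 s and a = 7.742 m/s².
So v² + 29.420 v − 557.42 = 0.
Positive root: v = −a·t_r + √((a·t_r)² + 2a·d) = −14.710 + √(216.384 + 557.42) = 13.1073 m/s.
13.1073 m/s ÷ 0.44704 = 29.320 mph.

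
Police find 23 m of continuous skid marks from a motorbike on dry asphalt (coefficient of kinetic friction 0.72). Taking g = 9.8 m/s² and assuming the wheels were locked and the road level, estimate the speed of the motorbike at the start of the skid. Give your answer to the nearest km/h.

Deceleration a = μg = 0.72 × 9.8 = 7.056 m/s².
v = √(2a·d) = √(2 × 7.056 × 23) = √324.576 = 18.0160 m/s.
= 18.0160 × 3.6 = 64.858 km/h.

Initial speed ≈ 65 km/h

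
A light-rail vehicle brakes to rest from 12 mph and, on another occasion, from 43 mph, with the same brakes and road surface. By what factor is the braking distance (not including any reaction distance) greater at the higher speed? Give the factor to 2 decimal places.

Braking distance d = v²/(2a), so with a fixed, d ∝ v².
Factor = (43/12)² = 3.5833² = 12.8400.

Factor ≈ 12.84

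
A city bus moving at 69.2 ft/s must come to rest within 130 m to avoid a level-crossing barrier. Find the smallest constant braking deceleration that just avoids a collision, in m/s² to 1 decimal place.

69.2 ft/s × 0.3048 = 21.0922 m/s.
v² = 2a·d ⇒ a = v²/(2d) = 21.0922² / (2 × 130.000) = 444.881 / 260.000 = 1.7111 m/s².

Required deceleration ≈ 1.7 m/s²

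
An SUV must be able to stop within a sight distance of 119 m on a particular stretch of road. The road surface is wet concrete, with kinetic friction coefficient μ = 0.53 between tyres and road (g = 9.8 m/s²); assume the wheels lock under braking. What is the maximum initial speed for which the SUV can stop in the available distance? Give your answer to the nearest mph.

a = μg = 0.53 × 9.8 = 5.194 m/s².
v²/(2a) = d ⇒ v = √(2 × 5.194 × 119) = √1236.17 = 35.1592 m/s.
35.1592 m/s ÷ 0.44704 = 78.649 mph.

Maximum speed ≈ 79 mph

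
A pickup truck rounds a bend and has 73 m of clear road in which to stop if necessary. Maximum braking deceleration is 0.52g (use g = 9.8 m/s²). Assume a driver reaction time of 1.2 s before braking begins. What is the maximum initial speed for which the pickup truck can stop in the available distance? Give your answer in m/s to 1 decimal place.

Maximum speed ≈ 21.8 m/s

a = 0.52 × 9.8 = 5.096 m/s².
Stopping distance: v·t_r + v²/(2a) = 73 with t_r = 1.2 s and a = 5.096 m/s².
So v² + 12.230 v − 744.02 = 0.
Positive root: v = −a·t_r + √((a·t_r)² + 2a·d) = −6.115 + √(37.393 + 744.02) = 21.8388 m/s.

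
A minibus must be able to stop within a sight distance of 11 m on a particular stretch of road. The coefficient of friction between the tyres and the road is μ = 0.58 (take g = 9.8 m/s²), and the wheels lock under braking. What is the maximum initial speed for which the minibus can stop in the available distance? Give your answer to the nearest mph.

Maximum speed ≈ 25 mph

a = μg = 0.58 × 9.8 = 5.684 m/s².
v²/(2a) = d ⇒ v = √(2 × 5.684 × 11) = √125.05 = 11.1826 m/s.
11.1826 m/s ÷ 0.44704 = 25.015 mph.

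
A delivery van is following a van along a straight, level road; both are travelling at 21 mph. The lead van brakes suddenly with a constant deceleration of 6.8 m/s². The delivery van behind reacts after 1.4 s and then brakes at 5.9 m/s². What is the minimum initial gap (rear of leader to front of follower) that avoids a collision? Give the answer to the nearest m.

21 mph × 0.44704 = 9.3878 m/s.
Leader travels v²/(2a_L) = 88.131 / 13.600 = 6.480 m before stopping.
Follower covers v·t_r = 9.3878 × 1.4 = 13.143 m while reacting, then v²/(2a_F) = 88.131 / 11.800 = 7.469 m while braking, for a total of 13.143 + 7.469 = 20.612 m.
Since a_F ≤ a_L and the follower starts braking later, the follower is never slower than the leader, so the closest approach is when both have stopped.
Minimum gap = 20.612 − 6.480 = 14.132 m.

Minimum gap ≈ 14 m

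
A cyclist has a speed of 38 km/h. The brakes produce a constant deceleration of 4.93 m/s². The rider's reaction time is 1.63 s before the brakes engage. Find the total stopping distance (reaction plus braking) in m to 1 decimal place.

Total stopping distance ≈ 28.5 m

38 km/h ÷ 3.6 = 10.5556 m/s.
Reaction distance = v·t_r = 10.5556 × 1.63 = 17.206 m.
Braking distance = v²/(2a) = 10.5556² / (2 × 4.930) = 111.421 / 9.860 = 11.300 m.
Total = 17.206 + 11.300 = 28.506 m.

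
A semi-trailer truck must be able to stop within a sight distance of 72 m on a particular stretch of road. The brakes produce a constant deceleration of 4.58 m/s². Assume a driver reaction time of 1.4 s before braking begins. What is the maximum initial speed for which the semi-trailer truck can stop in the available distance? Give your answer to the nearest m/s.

Stopping distance: v·t_r + v²/(2a) = 72 with t_r = 1.4 s and a = 4.580 m/s².
So v² + 12.824 v − 659.52 = 0.
Positive root: v = −a·t_r + √((a·t_r)² + 2a·d) = −6.412 + √(41.114 + 659.52) = 20.0575 m/s.

Maximum speed ≈ 20 m/s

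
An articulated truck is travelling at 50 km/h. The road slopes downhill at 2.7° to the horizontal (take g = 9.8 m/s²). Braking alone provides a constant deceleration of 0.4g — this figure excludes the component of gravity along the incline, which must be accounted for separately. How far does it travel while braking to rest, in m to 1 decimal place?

50 km/h ÷ 3.6 = 13.8889 m/s.
a = 0.4 × 9.8 = 3.920 m/s².
Gravity along the downhill slope reduces the braking deceleration: a_eff = 3.920 − 9.8·sin 2.7° = 3.920 − 0.462 = 3.458 m/s².
Braking distance = v²/(2a) = 13.8889² / (2 × 3.458) = 192.902 / 6.916 = 27.892 m.

Braking distance ≈ 27.9 m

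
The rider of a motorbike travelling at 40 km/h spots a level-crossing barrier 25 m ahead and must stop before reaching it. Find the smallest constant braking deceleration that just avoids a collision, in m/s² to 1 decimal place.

Required deceleration ≈ 2.5 m/s²

40 km/h ÷ 3.6 = 11.1111 m/s.
v² = 2a·d ⇒ a = v²/(2d) = 11.1111² / (2 × 25.000) = 123.457 / 50.000 = 2.4691 m/s².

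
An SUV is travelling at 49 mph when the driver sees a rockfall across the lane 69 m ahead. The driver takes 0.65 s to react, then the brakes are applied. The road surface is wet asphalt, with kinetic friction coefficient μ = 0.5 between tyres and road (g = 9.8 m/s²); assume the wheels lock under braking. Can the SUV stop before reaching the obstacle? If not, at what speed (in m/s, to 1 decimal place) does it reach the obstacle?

Yes — it stops about 5.8 m short of the obstacle, so it never reaches it

49 mph × 0.44704 = 21.9050 m/s.
a = μg = 0.5 × 9.8 = 4.900 m/s².
Reaction distance = 21.9050 × 0.65 = 14.238 m.
Braking distance = v²/(2a) = 479.829 / 9.800 = 48.962 m.
Total stopping distance = 14.238 + 48.962 = 63.200 m, vs 69 m available — it stops with 69 − 63.200 = 5.800 m to spare.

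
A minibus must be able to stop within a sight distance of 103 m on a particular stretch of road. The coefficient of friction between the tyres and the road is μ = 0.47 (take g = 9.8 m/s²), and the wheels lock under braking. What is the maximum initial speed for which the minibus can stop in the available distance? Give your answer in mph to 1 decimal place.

Maximum speed ≈ 68.9 mph

a = μg = 0.47 × 9.8 = 4.606 m/s².
v²/(2a) = d ⇒ v = √(2 × 4.606 × 103) = √948.84 = 30.8032 m/s.
30.8032 m/s ÷ 0.44704 = 68.905 mph.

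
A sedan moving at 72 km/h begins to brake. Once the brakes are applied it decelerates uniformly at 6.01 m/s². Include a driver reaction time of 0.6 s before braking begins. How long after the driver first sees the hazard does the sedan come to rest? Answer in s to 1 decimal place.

Total time ≈ 3.9 s

72 km/h ÷ 3.6 = 20.0000 m/s.
Braking time = v/a = 20.0000 / 6.010 = 3.328 s.
Total = 0.6 + 3.328 = 3.928 s.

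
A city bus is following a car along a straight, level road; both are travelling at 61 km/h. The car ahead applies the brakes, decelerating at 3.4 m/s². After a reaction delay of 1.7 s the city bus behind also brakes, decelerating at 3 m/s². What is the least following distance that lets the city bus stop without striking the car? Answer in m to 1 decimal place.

Minimum gap ≈ 34.4 m

61 km/h ÷ 3.6 = 16.9444 m/s.
Leader travels v²/(2a_L) = 287.113 / 6.800 = 42.223 m before stopping.
Follower covers v·t_r = 16.9444 × 1.7 = 28.805 m while reacting, then v²/(2a_F) = 287.113 / 6.000 = 47.852 m while braking, for a total of 28.805 + 47.852 = 76.657 m.
Since a_F ≤ a_L and the follower starts braking later, the follower is never slower than the leader, so the closest approach is when both have stopped.
Minimum gap = 76.657 − 42.223 = 34.434 m.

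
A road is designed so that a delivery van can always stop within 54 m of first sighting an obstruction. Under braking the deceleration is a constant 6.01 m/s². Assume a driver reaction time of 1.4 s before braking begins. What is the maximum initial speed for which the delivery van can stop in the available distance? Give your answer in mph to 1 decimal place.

Stopping distance: v·t_r + v²/(2a) = 54 with t_r = 1.4 s and a = 6.010 m/s².
So v² + 16.828 v − 649.08 = 0.
Positive root: v = −a·t_r + √((a·t_r)² + 2a·d) = −8.414 + √(70.795 + 649.08) = 18.4165 m/s.
18.4165 m/s ÷ 0.44704 = 41.197 mph.

Maximum speed ≈ 41.2 mph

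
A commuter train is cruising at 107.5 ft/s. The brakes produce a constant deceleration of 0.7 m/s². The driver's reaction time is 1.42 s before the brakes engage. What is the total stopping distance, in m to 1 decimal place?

107.5 ft/s × 0.3048 = 32.7660 m/s.
Reaction distance = v·t_r = 32.7660 × 1.42 = 46.528 m.
Braking distance = v²/(2a) = 32.7660² / (2 × 0.700) = 1073.611 / 1.400 = 766.865 m.
Total = 46.528 + 766.865 = 813.393 m.

Total stopping distance ≈ 813.4 m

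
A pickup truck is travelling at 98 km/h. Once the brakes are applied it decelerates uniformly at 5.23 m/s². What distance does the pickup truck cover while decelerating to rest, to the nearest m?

Braking distance ≈ 71 m

98 km/h ÷ 3.6 = 27.2222 m/s.
Braking distance = v²/(2a) = 27.2222² / (2 × 5.230) = 741.048 / 10.460 = 70.846 m.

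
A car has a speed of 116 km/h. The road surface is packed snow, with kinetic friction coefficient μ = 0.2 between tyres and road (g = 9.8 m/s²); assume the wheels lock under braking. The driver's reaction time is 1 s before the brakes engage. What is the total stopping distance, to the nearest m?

116 km/h ÷ 3.6 = 32.2222 m/s.
a = μg = 0.2 × 9.8 = 1.960 m/s².
Reaction distance = v·t_r = 32.2222 × 1 = 32.222 m.
Braking distance = v²/(2a) = 32.2222² / (2 × 1.960) = 1038.270 / 3.920 = 264.865 m.
Total = 32.222 + 264.865 = 297.087 m.

Total stopping distance ≈ 297 m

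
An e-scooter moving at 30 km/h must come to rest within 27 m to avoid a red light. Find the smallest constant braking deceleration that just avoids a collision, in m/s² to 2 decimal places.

30 km/h ÷ 3.6 = 8.3333 m/s.
v² = 2a·d ⇒ a = v²/(2d) = 8.3333² / (2 × 27.000) = 69.444 / 54.000 = 1.2860 m/s².

Required deceleration ≈ 1.29 m/s²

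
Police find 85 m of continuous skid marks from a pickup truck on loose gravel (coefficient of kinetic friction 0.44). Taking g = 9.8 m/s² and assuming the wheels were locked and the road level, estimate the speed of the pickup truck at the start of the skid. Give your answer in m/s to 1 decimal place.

Deceleration a = μg = 0.44 × 9.8 = 4.312 m/s².
v = √(2a·d) = √(2 × 4.312 × 85) = √733.040 = 27.0747 m/s.

Initial speed ≈ 27.1 m/s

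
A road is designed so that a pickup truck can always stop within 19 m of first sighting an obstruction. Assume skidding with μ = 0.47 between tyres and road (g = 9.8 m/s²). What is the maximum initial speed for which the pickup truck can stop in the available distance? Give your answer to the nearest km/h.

a = μg = 0.47 × 9.8 = 4.606 m/s².
v²/(2a) = d ⇒ v = √(2 × 4.606 × 19) = √175.03 = 13.2299 m/s.
13.2299 m/s × 3.6 = 47.628 km/h.

Maximum speed ≈ 48 km/h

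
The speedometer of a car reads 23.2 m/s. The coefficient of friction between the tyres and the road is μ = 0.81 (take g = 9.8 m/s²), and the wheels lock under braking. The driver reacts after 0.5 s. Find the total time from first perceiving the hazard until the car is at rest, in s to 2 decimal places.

Total time ≈ 3.42 s

a = μg = 0.81 × 9.8 = 7.938 m/s².
Braking time = v/a = 23.2000 / 7.938 = 2.923 s.
Total = 0.5 + 2.923 = 3.423 s.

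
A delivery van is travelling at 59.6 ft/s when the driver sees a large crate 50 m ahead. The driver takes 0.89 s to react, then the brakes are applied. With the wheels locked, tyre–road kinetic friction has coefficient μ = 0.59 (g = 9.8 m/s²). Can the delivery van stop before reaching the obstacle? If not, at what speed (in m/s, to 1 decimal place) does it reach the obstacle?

59.6 ft/s × 0.3048 = 18.1661 m/s.
a = μg = 0.59 × 9.8 = 5.782 m/s².
Reaction distance = 18.1661 × 0.89 = 16.168 m.
Braking distance = v²/(2a) = 330.007 / 11.564 = 28.537 m.
Total stopping distance = 16.168 + 28.537 = 44.705 m, vs 50 m available — it stops with 50 − 44.705 = 5.295 m to spare.

Yes — it stops about 5.3 m short of the obstacle, so it never reaches it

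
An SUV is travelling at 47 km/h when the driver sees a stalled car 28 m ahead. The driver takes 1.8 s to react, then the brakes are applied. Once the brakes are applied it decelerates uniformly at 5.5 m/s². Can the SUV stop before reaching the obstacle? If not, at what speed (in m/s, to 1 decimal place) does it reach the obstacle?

47 km/h ÷ 3.6 = 13.0556 m/s.
Reaction distance = 13.0556 × 1.8 = 23.500 m.
Braking distance needed to stop: v²/(2a) = 170.449 / 11.000 = 15.495 m, so total needed = 23.500 + 15.495 = 38.995 m > 28 m — it cannot stop.
Distance remaining when braking begins: 28 − 23.500 = 4.500 m.
v² = v₀² − 2a·d = 170.449 − 2 × 5.500 × 4.500 = 120.949 m²/s².
v = √120.949 = 10.998 m/s.

No — it strikes the obstacle at 11.0 m/s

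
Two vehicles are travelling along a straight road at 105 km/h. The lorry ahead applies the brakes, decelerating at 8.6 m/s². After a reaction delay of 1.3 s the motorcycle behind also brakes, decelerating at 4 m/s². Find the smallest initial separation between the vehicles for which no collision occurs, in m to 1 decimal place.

Minimum gap ≈ 94.8 m

105 km/h ÷ 3.6 = 29.1667 m/s.
Leader travels v²/(2a_L) = 850.696 / 17.200 = 49.459 m before stopping.
Follower covers v·t_r = 29.1667 × 1.3 = 37.917 m while reacting, then v²/(2a_F) = 850.696 / 8.000 = 106.337 m while braking, for a total of 37.917 + 106.337 = 144.254 m.
Since a_F ≤ a_L and the follower starts braking later, the follower is never slower than the leader, so the closest approach is when both have stopped.
Minimum gap = 144.254 − 49.459 = 94.795 m.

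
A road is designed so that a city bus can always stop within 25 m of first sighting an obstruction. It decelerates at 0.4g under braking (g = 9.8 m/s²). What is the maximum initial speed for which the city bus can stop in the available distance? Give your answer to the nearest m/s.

a = 0.4 × 9.8 = 3.920 m/s².
v²/(2a) = d ⇒ v = √(2 × 3.920 × 25) = √196.00 = 14.0000 m/s.

Maximum speed ≈ 14 m/s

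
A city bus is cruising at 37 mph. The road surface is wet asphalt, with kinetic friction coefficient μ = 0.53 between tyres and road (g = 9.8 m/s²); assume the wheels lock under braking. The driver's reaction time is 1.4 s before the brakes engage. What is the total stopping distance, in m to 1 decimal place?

37 mph × 0.44704 = 16.5405 m/s.
a = μg = 0.53 × 9.8 = 5.194 m/s².
Reaction distance = v·t_r = 16.5405 × 1.4 = 23.157 m.
Braking distance = v²/(2a) = 16.5405² / (2 × 5.194) = 273.588 / 10.388 = 26.337 m.
Total = 23.157 + 26.337 = 49.494 m.

Total stopping distance ≈ 49.5 m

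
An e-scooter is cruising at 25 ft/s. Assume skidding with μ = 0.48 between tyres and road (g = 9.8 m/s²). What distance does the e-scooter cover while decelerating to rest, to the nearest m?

Braking distance ≈ 6 m

25 ft/s × 0.3048 = 7.6200 m/s.
a = μg = 0.48 × 9.8 = 4.704 m/s².
Braking distance = v²/(2a) = 7.6200² / (2 × 4.704) = 58.064 / 9.408 = 6.172 m.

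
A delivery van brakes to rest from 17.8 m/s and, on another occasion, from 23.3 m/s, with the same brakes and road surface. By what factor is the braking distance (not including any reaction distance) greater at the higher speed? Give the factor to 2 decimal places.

Braking distance d = v²/(2a), so with a fixed, d ∝ v².
Factor = (23.3/17.8)² = 1.3090² = 1.7135.

Factor ≈ 1.71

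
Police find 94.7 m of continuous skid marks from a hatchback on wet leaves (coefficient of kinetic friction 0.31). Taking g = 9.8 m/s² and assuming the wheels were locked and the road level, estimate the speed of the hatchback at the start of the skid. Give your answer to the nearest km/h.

Deceleration a = μg = 0.31 × 9.8 = 3.038 m/s².
v = √(2a·d) = √(2 × 3.038 × 94.7) = √575.397 = 23.9874 m/s.
= 23.9874 × 3.6 = 86.355 km/h.

Initial speed ≈ 86 km/h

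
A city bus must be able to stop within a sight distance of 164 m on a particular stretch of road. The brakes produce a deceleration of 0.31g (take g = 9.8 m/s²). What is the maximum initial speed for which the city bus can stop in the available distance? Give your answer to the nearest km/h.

Maximum speed ≈ 114 km/h

a = 0.31 × 9.8 = 3.038 m/s².
v²/(2a) = d ⇒ v = √(2 × 3.038 × 164) = √996.46 = 31.5668 m/s.
31.5668 m/s × 3.6 = 113.640 km/h.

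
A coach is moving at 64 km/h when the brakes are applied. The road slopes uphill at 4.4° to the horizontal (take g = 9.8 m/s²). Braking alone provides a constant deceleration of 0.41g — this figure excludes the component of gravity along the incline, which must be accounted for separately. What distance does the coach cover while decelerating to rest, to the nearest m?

Braking distance ≈ 33 m

64 km/h ÷ 3.6 = 17.7778 m/s.
a = 0.41 × 9.8 = 4.018 m/s².
Gravity along the uphill slope adds to the braking deceleration: a_eff = 4.018 + 9.8·sin 4.4° = 4.018 + 0.752 = 4.770 m/s².
Braking distance = v²/(2a) = 17.7778² / (2 × 4.770) = 316.050 / 9.540 = 33.129 m.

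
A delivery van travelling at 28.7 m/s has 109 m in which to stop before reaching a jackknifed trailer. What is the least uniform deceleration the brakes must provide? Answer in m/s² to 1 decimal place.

v² = 2a·d ⇒ a = v²/(2d) = 28.7000² / (2 × 109.000) = 823.690 / 218.000 = 3.7784 m/s².

Required deceleration ≈ 3.8 m/s²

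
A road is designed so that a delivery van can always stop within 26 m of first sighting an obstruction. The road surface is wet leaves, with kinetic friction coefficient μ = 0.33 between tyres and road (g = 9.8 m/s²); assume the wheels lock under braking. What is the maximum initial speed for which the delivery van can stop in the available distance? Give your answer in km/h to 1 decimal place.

Maximum speed ≈ 46.7 km/h

a = μg = 0.33 × 9.8 = 3.234 m/s².
v²/(2a) = d ⇒ v = √(2 × 3.234 × 26) = √168.17 = 12.9680 m/s.
12.9680 m/s × 3.6 = 46.685 km/h.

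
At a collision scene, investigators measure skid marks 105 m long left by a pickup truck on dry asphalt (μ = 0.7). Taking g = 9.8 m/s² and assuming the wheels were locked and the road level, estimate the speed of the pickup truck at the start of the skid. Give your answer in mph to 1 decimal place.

Initial speed ≈ 84.9 mph

Deceleration a = μg = 0.7 × 9.8 = 6.860 m/s².
v = √(2a·d) = √(2 × 6.860 × 105) = √1440.600 = 37.9552 m/s.
= 37.9552 ÷ 0.44704 = 84.903 mph.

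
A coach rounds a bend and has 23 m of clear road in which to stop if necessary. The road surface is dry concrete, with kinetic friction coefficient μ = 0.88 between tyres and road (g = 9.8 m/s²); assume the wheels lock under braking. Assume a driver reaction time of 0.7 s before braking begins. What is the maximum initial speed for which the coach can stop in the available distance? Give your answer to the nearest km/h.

a = μg = 0.88 × 9.8 = 8.624 m/s².
Stopping distance: v·t_r + v²/(2a) = 23 with t_r = 0.7 s and a = 8.624 m/s².
So v² + 12.074 v − 396.70 = 0.
Positive root: v = −a·t_r + √((a·t_r)² + 2a·d) = −6.037 + √(36.445 + 396.70) = 14.7751 m/s.
14.7751 m/s × 3.6 = 53.190 km/h.

Maximum speed ≈ 53 km/h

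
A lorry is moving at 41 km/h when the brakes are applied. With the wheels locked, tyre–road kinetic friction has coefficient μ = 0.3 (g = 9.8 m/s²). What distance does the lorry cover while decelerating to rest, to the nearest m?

41 km/h ÷ 3.6 = 11.3889 m/s.
a = μg = 0.3 × 9.8 = 2.940 m/s².
Braking distance = v²/(2a) = 11.3889² / (2 × 2.940) = 129.707 / 5.880 = 22.059 m.

Braking distance ≈ 22 m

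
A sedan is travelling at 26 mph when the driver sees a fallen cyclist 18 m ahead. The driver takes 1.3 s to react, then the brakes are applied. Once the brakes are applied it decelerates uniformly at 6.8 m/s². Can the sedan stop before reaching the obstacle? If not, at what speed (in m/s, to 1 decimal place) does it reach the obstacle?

26 mph × 0.44704 = 11.6230 m/s.
Reaction distance = 11.6230 × 1.3 = 15.110 m.
Braking distance needed to stop: v²/(2a) = 135.094 / 13.600 = 9.933 m, so total needed = 15.110 + 9.933 = 25.043 m > 18 m — it cannot stop.
Distance remaining when braking begins: 18 − 15.110 = 2.890 m.
v² = v₀² − 2a·d = 135.094 − 2 × 6.800 × 2.890 = 95.790 m²/s².
v = √95.790 = 9.787 m/s.

No — it strikes the obstacle at 9.8 m/s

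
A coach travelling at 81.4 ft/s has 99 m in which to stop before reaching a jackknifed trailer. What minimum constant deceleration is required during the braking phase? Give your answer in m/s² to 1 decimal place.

Required deceleration ≈ 3.1 m/s²

81.4 ft/s × 0.3048 = 24.8107 m/s.
v² = 2a·d ⇒ a = v²/(2d) = 24.8107² / (2 × 99.000) = 615.571 / 198.000 = 3.1089 m/s².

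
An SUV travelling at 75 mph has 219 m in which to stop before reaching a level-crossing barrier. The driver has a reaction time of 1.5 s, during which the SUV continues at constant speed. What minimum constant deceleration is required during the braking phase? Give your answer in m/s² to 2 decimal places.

Required deceleration ≈ 3.33 m/s²

75 mph × 0.44704 = 33.5280 m/s.
Distance covered during reaction = 33.5280 × 1.5 = 50.292 m.
Distance available for braking: 219 − 50.292 = 168.708 m.
v² = 2a·d ⇒ a = v²/(2d) = 33.5280² / (2 × 168.708) = 1124.127 / 337.416 = 3.3316 m/s².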